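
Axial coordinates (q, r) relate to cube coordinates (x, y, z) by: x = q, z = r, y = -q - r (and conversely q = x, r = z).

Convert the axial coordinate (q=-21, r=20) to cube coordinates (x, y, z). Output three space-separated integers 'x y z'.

x = q = -21
z = r = 20
y = -x - z = -(-21) - (20) = 1

Answer: -21 1 20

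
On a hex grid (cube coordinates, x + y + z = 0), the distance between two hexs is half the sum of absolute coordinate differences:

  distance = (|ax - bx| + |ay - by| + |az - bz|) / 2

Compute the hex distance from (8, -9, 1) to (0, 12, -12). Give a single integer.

Answer: 21

Derivation:
|ax - bx| = |8 - 0| = 8
|ay - by| = |-9 - 12| = 21
|az - bz| = |1 - (-12)| = 13
distance = (8 + 21 + 13) / 2 = 42 / 2 = 21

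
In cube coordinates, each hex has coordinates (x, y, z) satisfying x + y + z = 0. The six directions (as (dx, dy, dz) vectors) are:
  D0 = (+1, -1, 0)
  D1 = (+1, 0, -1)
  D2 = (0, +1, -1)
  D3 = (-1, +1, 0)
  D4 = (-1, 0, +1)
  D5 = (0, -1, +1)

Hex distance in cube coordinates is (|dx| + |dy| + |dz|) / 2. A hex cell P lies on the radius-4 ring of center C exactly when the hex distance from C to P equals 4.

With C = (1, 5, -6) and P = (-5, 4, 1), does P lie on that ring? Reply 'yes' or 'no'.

|px - cx| = |-5 - 1| = 6
|py - cy| = |4 - 5| = 1
|pz - cz| = |1 - (-6)| = 7
distance = (6+1+7)/2 = 14/2 = 7
radius = 4; distance != radius -> no

Answer: no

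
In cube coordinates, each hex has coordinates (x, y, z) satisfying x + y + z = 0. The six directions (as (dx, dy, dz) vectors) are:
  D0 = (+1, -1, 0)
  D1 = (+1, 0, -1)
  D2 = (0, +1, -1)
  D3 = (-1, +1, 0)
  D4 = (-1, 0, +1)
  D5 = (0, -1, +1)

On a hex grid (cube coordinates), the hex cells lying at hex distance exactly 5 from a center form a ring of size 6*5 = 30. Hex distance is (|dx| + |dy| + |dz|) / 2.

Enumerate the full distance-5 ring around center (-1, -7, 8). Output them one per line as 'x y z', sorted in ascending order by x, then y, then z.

Answer: -6 -7 13
-6 -6 12
-6 -5 11
-6 -4 10
-6 -3 9
-6 -2 8
-5 -8 13
-5 -2 7
-4 -9 13
-4 -2 6
-3 -10 13
-3 -2 5
-2 -11 13
-2 -2 4
-1 -12 13
-1 -2 3
0 -12 12
0 -3 3
1 -12 11
1 -4 3
2 -12 10
2 -5 3
3 -12 9
3 -6 3
4 -12 8
4 -11 7
4 -10 6
4 -9 5
4 -8 4
4 -7 3

Derivation:
Walk ring at distance 5 from (-1, -7, 8):
Start at center + D4*5 = (-6, -7, 13)
  hex 0: (-6, -7, 13)
  hex 1: (-5, -8, 13)
  hex 2: (-4, -9, 13)
  hex 3: (-3, -10, 13)
  hex 4: (-2, -11, 13)
  hex 5: (-1, -12, 13)
  hex 6: (0, -12, 12)
  hex 7: (1, -12, 11)
  hex 8: (2, -12, 10)
  hex 9: (3, -12, 9)
  hex 10: (4, -12, 8)
  hex 11: (4, -11, 7)
  hex 12: (4, -10, 6)
  hex 13: (4, -9, 5)
  hex 14: (4, -8, 4)
  hex 15: (4, -7, 3)
  hex 16: (3, -6, 3)
  hex 17: (2, -5, 3)
  hex 18: (1, -4, 3)
  hex 19: (0, -3, 3)
  hex 20: (-1, -2, 3)
  hex 21: (-2, -2, 4)
  hex 22: (-3, -2, 5)
  hex 23: (-4, -2, 6)
  hex 24: (-5, -2, 7)
  hex 25: (-6, -2, 8)
  hex 26: (-6, -3, 9)
  hex 27: (-6, -4, 10)
  hex 28: (-6, -5, 11)
  hex 29: (-6, -6, 12)
Sorted: 30 hexes.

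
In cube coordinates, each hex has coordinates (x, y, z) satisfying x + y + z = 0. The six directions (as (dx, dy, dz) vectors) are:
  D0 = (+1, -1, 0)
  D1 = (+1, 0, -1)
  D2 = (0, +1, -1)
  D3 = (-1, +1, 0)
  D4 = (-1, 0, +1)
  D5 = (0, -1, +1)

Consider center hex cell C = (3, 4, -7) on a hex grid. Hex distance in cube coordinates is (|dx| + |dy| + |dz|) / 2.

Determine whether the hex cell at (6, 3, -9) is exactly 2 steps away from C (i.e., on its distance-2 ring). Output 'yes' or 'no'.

|px - cx| = |6 - 3| = 3
|py - cy| = |3 - 4| = 1
|pz - cz| = |-9 - (-7)| = 2
distance = (3+1+2)/2 = 6/2 = 3
radius = 2; distance != radius -> no

Answer: no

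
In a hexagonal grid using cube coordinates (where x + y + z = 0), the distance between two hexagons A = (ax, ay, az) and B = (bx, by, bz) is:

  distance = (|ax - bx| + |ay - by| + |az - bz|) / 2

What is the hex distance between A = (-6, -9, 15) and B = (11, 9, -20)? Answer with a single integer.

Answer: 35

Derivation:
|ax - bx| = |-6 - 11| = 17
|ay - by| = |-9 - 9| = 18
|az - bz| = |15 - (-20)| = 35
distance = (17 + 18 + 35) / 2 = 70 / 2 = 35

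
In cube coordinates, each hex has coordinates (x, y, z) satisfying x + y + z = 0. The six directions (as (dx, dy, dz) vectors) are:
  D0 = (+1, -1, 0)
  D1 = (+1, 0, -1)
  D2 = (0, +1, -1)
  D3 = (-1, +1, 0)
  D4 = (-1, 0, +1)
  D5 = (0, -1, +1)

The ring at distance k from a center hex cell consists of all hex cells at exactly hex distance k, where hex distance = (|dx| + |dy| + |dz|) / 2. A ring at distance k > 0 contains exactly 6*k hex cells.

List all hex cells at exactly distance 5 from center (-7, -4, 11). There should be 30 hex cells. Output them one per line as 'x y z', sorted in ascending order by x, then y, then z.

Walk ring at distance 5 from (-7, -4, 11):
Start at center + D4*5 = (-12, -4, 16)
  hex 0: (-12, -4, 16)
  hex 1: (-11, -5, 16)
  hex 2: (-10, -6, 16)
  hex 3: (-9, -7, 16)
  hex 4: (-8, -8, 16)
  hex 5: (-7, -9, 16)
  hex 6: (-6, -9, 15)
  hex 7: (-5, -9, 14)
  hex 8: (-4, -9, 13)
  hex 9: (-3, -9, 12)
  hex 10: (-2, -9, 11)
  hex 11: (-2, -8, 10)
  hex 12: (-2, -7, 9)
  hex 13: (-2, -6, 8)
  hex 14: (-2, -5, 7)
  hex 15: (-2, -4, 6)
  hex 16: (-3, -3, 6)
  hex 17: (-4, -2, 6)
  hex 18: (-5, -1, 6)
  hex 19: (-6, 0, 6)
  hex 20: (-7, 1, 6)
  hex 21: (-8, 1, 7)
  hex 22: (-9, 1, 8)
  hex 23: (-10, 1, 9)
  hex 24: (-11, 1, 10)
  hex 25: (-12, 1, 11)
  hex 26: (-12, 0, 12)
  hex 27: (-12, -1, 13)
  hex 28: (-12, -2, 14)
  hex 29: (-12, -3, 15)
Sorted: 30 hexes.

Answer: -12 -4 16
-12 -3 15
-12 -2 14
-12 -1 13
-12 0 12
-12 1 11
-11 -5 16
-11 1 10
-10 -6 16
-10 1 9
-9 -7 16
-9 1 8
-8 -8 16
-8 1 7
-7 -9 16
-7 1 6
-6 -9 15
-6 0 6
-5 -9 14
-5 -1 6
-4 -9 13
-4 -2 6
-3 -9 12
-3 -3 6
-2 -9 11
-2 -8 10
-2 -7 9
-2 -6 8
-2 -5 7
-2 -4 6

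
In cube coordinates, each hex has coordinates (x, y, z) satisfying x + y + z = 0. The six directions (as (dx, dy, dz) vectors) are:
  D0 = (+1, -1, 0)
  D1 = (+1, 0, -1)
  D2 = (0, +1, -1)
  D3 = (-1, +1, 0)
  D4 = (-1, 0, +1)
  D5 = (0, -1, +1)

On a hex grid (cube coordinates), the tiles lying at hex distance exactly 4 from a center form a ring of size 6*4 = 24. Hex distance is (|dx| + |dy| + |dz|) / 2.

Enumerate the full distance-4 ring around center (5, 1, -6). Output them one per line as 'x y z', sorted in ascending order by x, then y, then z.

Walk ring at distance 4 from (5, 1, -6):
Start at center + D4*4 = (1, 1, -2)
  hex 0: (1, 1, -2)
  hex 1: (2, 0, -2)
  hex 2: (3, -1, -2)
  hex 3: (4, -2, -2)
  hex 4: (5, -3, -2)
  hex 5: (6, -3, -3)
  hex 6: (7, -3, -4)
  hex 7: (8, -3, -5)
  hex 8: (9, -3, -6)
  hex 9: (9, -2, -7)
  hex 10: (9, -1, -8)
  hex 11: (9, 0, -9)
  hex 12: (9, 1, -10)
  hex 13: (8, 2, -10)
  hex 14: (7, 3, -10)
  hex 15: (6, 4, -10)
  hex 16: (5, 5, -10)
  hex 17: (4, 5, -9)
  hex 18: (3, 5, -8)
  hex 19: (2, 5, -7)
  hex 20: (1, 5, -6)
  hex 21: (1, 4, -5)
  hex 22: (1, 3, -4)
  hex 23: (1, 2, -3)
Sorted: 24 hexes.

Answer: 1 1 -2
1 2 -3
1 3 -4
1 4 -5
1 5 -6
2 0 -2
2 5 -7
3 -1 -2
3 5 -8
4 -2 -2
4 5 -9
5 -3 -2
5 5 -10
6 -3 -3
6 4 -10
7 -3 -4
7 3 -10
8 -3 -5
8 2 -10
9 -3 -6
9 -2 -7
9 -1 -8
9 0 -9
9 1 -10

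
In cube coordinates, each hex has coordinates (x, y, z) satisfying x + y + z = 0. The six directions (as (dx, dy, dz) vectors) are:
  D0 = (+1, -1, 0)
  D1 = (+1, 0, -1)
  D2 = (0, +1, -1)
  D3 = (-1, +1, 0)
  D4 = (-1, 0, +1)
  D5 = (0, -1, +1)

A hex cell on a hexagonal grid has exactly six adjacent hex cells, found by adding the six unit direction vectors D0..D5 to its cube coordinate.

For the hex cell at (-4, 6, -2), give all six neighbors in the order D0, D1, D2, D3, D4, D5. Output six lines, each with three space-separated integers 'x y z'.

Answer: -3 5 -2
-3 6 -3
-4 7 -3
-5 7 -2
-5 6 -1
-4 5 -1

Derivation:
Center: (-4, 6, -2). Add each direction:
  D0: (-4, 6, -2) + (1, -1, 0) = (-3, 5, -2)
  D1: (-4, 6, -2) + (1, 0, -1) = (-3, 6, -3)
  D2: (-4, 6, -2) + (0, 1, -1) = (-4, 7, -3)
  D3: (-4, 6, -2) + (-1, 1, 0) = (-5, 7, -2)
  D4: (-4, 6, -2) + (-1, 0, 1) = (-5, 6, -1)
  D5: (-4, 6, -2) + (0, -1, 1) = (-4, 5, -1)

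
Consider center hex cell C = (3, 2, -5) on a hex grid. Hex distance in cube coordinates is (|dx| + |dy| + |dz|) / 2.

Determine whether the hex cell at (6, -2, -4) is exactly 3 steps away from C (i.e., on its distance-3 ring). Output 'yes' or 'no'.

|px - cx| = |6 - 3| = 3
|py - cy| = |-2 - 2| = 4
|pz - cz| = |-4 - (-5)| = 1
distance = (3+4+1)/2 = 8/2 = 4
radius = 3; distance != radius -> no

Answer: no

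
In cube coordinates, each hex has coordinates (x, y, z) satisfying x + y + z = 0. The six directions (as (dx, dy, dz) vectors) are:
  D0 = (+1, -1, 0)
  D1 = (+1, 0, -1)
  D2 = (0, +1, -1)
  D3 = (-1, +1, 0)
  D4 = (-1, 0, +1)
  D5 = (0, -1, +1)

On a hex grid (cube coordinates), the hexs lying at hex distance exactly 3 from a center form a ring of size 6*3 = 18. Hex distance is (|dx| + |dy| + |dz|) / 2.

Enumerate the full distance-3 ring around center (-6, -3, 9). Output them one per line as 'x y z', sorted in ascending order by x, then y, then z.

Answer: -9 -3 12
-9 -2 11
-9 -1 10
-9 0 9
-8 -4 12
-8 0 8
-7 -5 12
-7 0 7
-6 -6 12
-6 0 6
-5 -6 11
-5 -1 6
-4 -6 10
-4 -2 6
-3 -6 9
-3 -5 8
-3 -4 7
-3 -3 6

Derivation:
Walk ring at distance 3 from (-6, -3, 9):
Start at center + D4*3 = (-9, -3, 12)
  hex 0: (-9, -3, 12)
  hex 1: (-8, -4, 12)
  hex 2: (-7, -5, 12)
  hex 3: (-6, -6, 12)
  hex 4: (-5, -6, 11)
  hex 5: (-4, -6, 10)
  hex 6: (-3, -6, 9)
  hex 7: (-3, -5, 8)
  hex 8: (-3, -4, 7)
  hex 9: (-3, -3, 6)
  hex 10: (-4, -2, 6)
  hex 11: (-5, -1, 6)
  hex 12: (-6, 0, 6)
  hex 13: (-7, 0, 7)
  hex 14: (-8, 0, 8)
  hex 15: (-9, 0, 9)
  hex 16: (-9, -1, 10)
  hex 17: (-9, -2, 11)
Sorted: 18 hexes.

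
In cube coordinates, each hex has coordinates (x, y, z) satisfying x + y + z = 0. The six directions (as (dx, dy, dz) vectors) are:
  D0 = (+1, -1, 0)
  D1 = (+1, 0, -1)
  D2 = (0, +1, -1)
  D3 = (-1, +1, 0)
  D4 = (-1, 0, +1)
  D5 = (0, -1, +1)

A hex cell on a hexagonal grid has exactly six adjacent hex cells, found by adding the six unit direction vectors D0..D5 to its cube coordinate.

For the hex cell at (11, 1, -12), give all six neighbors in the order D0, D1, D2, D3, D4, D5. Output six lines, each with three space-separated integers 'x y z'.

Center: (11, 1, -12). Add each direction:
  D0: (11, 1, -12) + (1, -1, 0) = (12, 0, -12)
  D1: (11, 1, -12) + (1, 0, -1) = (12, 1, -13)
  D2: (11, 1, -12) + (0, 1, -1) = (11, 2, -13)
  D3: (11, 1, -12) + (-1, 1, 0) = (10, 2, -12)
  D4: (11, 1, -12) + (-1, 0, 1) = (10, 1, -11)
  D5: (11, 1, -12) + (0, -1, 1) = (11, 0, -11)

Answer: 12 0 -12
12 1 -13
11 2 -13
10 2 -12
10 1 -11
11 0 -11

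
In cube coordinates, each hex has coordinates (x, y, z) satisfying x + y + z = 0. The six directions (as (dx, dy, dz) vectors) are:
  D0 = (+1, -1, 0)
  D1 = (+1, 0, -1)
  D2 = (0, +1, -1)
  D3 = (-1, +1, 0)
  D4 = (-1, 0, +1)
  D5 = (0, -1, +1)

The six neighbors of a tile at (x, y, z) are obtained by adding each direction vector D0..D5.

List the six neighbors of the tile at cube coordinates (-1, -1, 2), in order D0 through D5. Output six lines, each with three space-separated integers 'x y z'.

Answer: 0 -2 2
0 -1 1
-1 0 1
-2 0 2
-2 -1 3
-1 -2 3

Derivation:
Center: (-1, -1, 2). Add each direction:
  D0: (-1, -1, 2) + (1, -1, 0) = (0, -2, 2)
  D1: (-1, -1, 2) + (1, 0, -1) = (0, -1, 1)
  D2: (-1, -1, 2) + (0, 1, -1) = (-1, 0, 1)
  D3: (-1, -1, 2) + (-1, 1, 0) = (-2, 0, 2)
  D4: (-1, -1, 2) + (-1, 0, 1) = (-2, -1, 3)
  D5: (-1, -1, 2) + (0, -1, 1) = (-1, -2, 3)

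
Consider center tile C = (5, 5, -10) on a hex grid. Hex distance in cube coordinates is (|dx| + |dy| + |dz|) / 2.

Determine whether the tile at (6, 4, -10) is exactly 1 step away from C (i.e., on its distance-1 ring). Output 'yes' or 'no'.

|px - cx| = |6 - 5| = 1
|py - cy| = |4 - 5| = 1
|pz - cz| = |-10 - (-10)| = 0
distance = (1+1+0)/2 = 2/2 = 1
radius = 1; distance == radius -> yes

Answer: yes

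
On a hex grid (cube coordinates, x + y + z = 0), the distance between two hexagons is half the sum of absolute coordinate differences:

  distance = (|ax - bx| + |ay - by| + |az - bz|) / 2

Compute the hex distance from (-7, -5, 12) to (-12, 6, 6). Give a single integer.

|ax - bx| = |-7 - (-12)| = 5
|ay - by| = |-5 - 6| = 11
|az - bz| = |12 - 6| = 6
distance = (5 + 11 + 6) / 2 = 22 / 2 = 11

Answer: 11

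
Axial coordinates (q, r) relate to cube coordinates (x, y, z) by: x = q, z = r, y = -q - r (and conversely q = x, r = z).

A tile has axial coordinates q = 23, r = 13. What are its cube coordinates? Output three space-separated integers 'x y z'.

Answer: 23 -36 13

Derivation:
x = q = 23
z = r = 13
y = -x - z = -(23) - (13) = -36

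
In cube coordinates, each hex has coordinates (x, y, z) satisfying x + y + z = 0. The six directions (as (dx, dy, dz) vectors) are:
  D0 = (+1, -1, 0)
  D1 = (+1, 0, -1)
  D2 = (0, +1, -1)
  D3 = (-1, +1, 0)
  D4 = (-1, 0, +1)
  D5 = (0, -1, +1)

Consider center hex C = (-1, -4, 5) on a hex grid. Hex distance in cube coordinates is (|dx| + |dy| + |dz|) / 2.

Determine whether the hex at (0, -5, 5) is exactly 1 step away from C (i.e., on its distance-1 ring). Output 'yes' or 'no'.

Answer: yes

Derivation:
|px - cx| = |0 - (-1)| = 1
|py - cy| = |-5 - (-4)| = 1
|pz - cz| = |5 - 5| = 0
distance = (1+1+0)/2 = 2/2 = 1
radius = 1; distance == radius -> yes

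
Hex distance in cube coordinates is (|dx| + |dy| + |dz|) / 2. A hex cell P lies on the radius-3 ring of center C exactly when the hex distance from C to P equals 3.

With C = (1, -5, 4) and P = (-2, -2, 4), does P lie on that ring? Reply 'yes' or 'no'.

|px - cx| = |-2 - 1| = 3
|py - cy| = |-2 - (-5)| = 3
|pz - cz| = |4 - 4| = 0
distance = (3+3+0)/2 = 6/2 = 3
radius = 3; distance == radius -> yes

Answer: yes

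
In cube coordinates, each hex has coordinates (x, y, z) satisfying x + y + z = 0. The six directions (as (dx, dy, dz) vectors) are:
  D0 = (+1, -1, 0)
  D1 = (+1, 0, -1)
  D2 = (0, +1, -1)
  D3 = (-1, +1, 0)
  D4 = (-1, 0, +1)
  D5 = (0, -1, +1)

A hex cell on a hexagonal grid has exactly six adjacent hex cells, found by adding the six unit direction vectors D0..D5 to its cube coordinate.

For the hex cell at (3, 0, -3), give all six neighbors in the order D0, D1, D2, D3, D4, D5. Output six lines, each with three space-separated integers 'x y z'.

Center: (3, 0, -3). Add each direction:
  D0: (3, 0, -3) + (1, -1, 0) = (4, -1, -3)
  D1: (3, 0, -3) + (1, 0, -1) = (4, 0, -4)
  D2: (3, 0, -3) + (0, 1, -1) = (3, 1, -4)
  D3: (3, 0, -3) + (-1, 1, 0) = (2, 1, -3)
  D4: (3, 0, -3) + (-1, 0, 1) = (2, 0, -2)
  D5: (3, 0, -3) + (0, -1, 1) = (3, -1, -2)

Answer: 4 -1 -3
4 0 -4
3 1 -4
2 1 -3
2 0 -2
3 -1 -2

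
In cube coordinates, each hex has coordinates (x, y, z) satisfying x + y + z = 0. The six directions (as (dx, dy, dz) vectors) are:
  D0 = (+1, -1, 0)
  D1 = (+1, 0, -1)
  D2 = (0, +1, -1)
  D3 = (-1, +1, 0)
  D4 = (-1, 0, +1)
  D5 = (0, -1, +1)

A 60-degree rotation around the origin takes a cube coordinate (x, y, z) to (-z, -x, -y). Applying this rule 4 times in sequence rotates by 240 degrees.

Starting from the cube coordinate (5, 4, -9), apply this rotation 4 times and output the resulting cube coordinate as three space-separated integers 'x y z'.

Answer: -9 5 4

Derivation:
Start: (5, 4, -9)
Step 1: (5, 4, -9) -> (-(-9), -(5), -(4)) = (9, -5, -4)
Step 2: (9, -5, -4) -> (-(-4), -(9), -(-5)) = (4, -9, 5)
Step 3: (4, -9, 5) -> (-(5), -(4), -(-9)) = (-5, -4, 9)
Step 4: (-5, -4, 9) -> (-(9), -(-5), -(-4)) = (-9, 5, 4)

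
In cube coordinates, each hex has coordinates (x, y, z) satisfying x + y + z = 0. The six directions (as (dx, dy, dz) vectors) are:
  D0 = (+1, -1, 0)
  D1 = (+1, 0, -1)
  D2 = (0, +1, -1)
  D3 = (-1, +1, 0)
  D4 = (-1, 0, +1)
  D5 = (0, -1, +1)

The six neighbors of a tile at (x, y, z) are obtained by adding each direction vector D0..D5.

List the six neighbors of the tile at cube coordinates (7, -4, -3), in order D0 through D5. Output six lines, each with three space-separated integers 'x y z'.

Center: (7, -4, -3). Add each direction:
  D0: (7, -4, -3) + (1, -1, 0) = (8, -5, -3)
  D1: (7, -4, -3) + (1, 0, -1) = (8, -4, -4)
  D2: (7, -4, -3) + (0, 1, -1) = (7, -3, -4)
  D3: (7, -4, -3) + (-1, 1, 0) = (6, -3, -3)
  D4: (7, -4, -3) + (-1, 0, 1) = (6, -4, -2)
  D5: (7, -4, -3) + (0, -1, 1) = (7, -5, -2)

Answer: 8 -5 -3
8 -4 -4
7 -3 -4
6 -3 -3
6 -4 -2
7 -5 -2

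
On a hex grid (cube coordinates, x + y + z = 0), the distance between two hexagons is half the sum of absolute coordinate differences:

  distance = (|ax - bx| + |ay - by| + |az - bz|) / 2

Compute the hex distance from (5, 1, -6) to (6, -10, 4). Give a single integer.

Answer: 11

Derivation:
|ax - bx| = |5 - 6| = 1
|ay - by| = |1 - (-10)| = 11
|az - bz| = |-6 - 4| = 10
distance = (1 + 11 + 10) / 2 = 22 / 2 = 11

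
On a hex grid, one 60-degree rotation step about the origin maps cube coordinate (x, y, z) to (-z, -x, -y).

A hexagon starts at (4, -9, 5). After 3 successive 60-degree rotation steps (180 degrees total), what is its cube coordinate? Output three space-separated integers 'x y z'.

Answer: -4 9 -5

Derivation:
Start: (4, -9, 5)
Step 1: (4, -9, 5) -> (-(5), -(4), -(-9)) = (-5, -4, 9)
Step 2: (-5, -4, 9) -> (-(9), -(-5), -(-4)) = (-9, 5, 4)
Step 3: (-9, 5, 4) -> (-(4), -(-9), -(5)) = (-4, 9, -5)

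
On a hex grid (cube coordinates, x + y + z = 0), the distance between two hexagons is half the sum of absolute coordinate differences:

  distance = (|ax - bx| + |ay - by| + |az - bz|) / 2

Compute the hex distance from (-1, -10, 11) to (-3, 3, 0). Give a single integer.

Answer: 13

Derivation:
|ax - bx| = |-1 - (-3)| = 2
|ay - by| = |-10 - 3| = 13
|az - bz| = |11 - 0| = 11
distance = (2 + 13 + 11) / 2 = 26 / 2 = 13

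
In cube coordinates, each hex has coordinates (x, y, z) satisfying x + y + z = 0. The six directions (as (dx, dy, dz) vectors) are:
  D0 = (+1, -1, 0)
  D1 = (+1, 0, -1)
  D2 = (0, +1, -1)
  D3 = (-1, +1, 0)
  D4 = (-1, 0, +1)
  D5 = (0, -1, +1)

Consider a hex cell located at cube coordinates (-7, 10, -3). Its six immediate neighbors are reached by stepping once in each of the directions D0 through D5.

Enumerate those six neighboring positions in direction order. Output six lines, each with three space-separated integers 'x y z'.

Answer: -6 9 -3
-6 10 -4
-7 11 -4
-8 11 -3
-8 10 -2
-7 9 -2

Derivation:
Center: (-7, 10, -3). Add each direction:
  D0: (-7, 10, -3) + (1, -1, 0) = (-6, 9, -3)
  D1: (-7, 10, -3) + (1, 0, -1) = (-6, 10, -4)
  D2: (-7, 10, -3) + (0, 1, -1) = (-7, 11, -4)
  D3: (-7, 10, -3) + (-1, 1, 0) = (-8, 11, -3)
  D4: (-7, 10, -3) + (-1, 0, 1) = (-8, 10, -2)
  D5: (-7, 10, -3) + (0, -1, 1) = (-7, 9, -2)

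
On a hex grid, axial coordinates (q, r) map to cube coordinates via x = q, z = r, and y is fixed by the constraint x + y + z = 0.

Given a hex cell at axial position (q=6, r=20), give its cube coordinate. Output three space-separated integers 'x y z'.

Answer: 6 -26 20

Derivation:
x = q = 6
z = r = 20
y = -x - z = -(6) - (20) = -26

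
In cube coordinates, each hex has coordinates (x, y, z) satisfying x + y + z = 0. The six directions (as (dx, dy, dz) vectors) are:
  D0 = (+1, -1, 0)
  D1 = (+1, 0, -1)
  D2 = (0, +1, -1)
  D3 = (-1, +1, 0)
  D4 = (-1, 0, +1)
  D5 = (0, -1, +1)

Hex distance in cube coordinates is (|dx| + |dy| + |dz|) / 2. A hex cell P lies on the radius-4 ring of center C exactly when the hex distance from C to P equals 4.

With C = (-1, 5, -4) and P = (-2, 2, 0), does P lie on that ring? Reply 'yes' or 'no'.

|px - cx| = |-2 - (-1)| = 1
|py - cy| = |2 - 5| = 3
|pz - cz| = |0 - (-4)| = 4
distance = (1+3+4)/2 = 8/2 = 4
radius = 4; distance == radius -> yes

Answer: yes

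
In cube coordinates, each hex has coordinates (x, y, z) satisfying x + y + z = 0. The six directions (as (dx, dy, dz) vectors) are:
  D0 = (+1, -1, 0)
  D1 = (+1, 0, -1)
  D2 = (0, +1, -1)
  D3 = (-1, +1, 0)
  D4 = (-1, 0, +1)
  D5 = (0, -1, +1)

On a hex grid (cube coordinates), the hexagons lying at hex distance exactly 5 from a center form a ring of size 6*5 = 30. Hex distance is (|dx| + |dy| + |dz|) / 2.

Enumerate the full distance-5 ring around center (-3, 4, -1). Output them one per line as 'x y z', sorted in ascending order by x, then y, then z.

Walk ring at distance 5 from (-3, 4, -1):
Start at center + D4*5 = (-8, 4, 4)
  hex 0: (-8, 4, 4)
  hex 1: (-7, 3, 4)
  hex 2: (-6, 2, 4)
  hex 3: (-5, 1, 4)
  hex 4: (-4, 0, 4)
  hex 5: (-3, -1, 4)
  hex 6: (-2, -1, 3)
  hex 7: (-1, -1, 2)
  hex 8: (0, -1, 1)
  hex 9: (1, -1, 0)
  hex 10: (2, -1, -1)
  hex 11: (2, 0, -2)
  hex 12: (2, 1, -3)
  hex 13: (2, 2, -4)
  hex 14: (2, 3, -5)
  hex 15: (2, 4, -6)
  hex 16: (1, 5, -6)
  hex 17: (0, 6, -6)
  hex 18: (-1, 7, -6)
  hex 19: (-2, 8, -6)
  hex 20: (-3, 9, -6)
  hex 21: (-4, 9, -5)
  hex 22: (-5, 9, -4)
  hex 23: (-6, 9, -3)
  hex 24: (-7, 9, -2)
  hex 25: (-8, 9, -1)
  hex 26: (-8, 8, 0)
  hex 27: (-8, 7, 1)
  hex 28: (-8, 6, 2)
  hex 29: (-8, 5, 3)
Sorted: 30 hexes.

Answer: -8 4 4
-8 5 3
-8 6 2
-8 7 1
-8 8 0
-8 9 -1
-7 3 4
-7 9 -2
-6 2 4
-6 9 -3
-5 1 4
-5 9 -4
-4 0 4
-4 9 -5
-3 -1 4
-3 9 -6
-2 -1 3
-2 8 -6
-1 -1 2
-1 7 -6
0 -1 1
0 6 -6
1 -1 0
1 5 -6
2 -1 -1
2 0 -2
2 1 -3
2 2 -4
2 3 -5
2 4 -6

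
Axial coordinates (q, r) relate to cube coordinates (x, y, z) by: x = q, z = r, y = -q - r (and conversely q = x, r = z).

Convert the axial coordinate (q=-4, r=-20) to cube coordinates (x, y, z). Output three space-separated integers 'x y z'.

Answer: -4 24 -20

Derivation:
x = q = -4
z = r = -20
y = -x - z = -(-4) - (-20) = 24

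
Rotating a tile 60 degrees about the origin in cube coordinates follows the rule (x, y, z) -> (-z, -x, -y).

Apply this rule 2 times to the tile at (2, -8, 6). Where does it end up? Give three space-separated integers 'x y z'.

Start: (2, -8, 6)
Step 1: (2, -8, 6) -> (-(6), -(2), -(-8)) = (-6, -2, 8)
Step 2: (-6, -2, 8) -> (-(8), -(-6), -(-2)) = (-8, 6, 2)

Answer: -8 6 2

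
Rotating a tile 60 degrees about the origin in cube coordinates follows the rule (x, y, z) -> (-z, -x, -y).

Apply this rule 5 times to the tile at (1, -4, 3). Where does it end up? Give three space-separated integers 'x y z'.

Start: (1, -4, 3)
Step 1: (1, -4, 3) -> (-(3), -(1), -(-4)) = (-3, -1, 4)
Step 2: (-3, -1, 4) -> (-(4), -(-3), -(-1)) = (-4, 3, 1)
Step 3: (-4, 3, 1) -> (-(1), -(-4), -(3)) = (-1, 4, -3)
Step 4: (-1, 4, -3) -> (-(-3), -(-1), -(4)) = (3, 1, -4)
Step 5: (3, 1, -4) -> (-(-4), -(3), -(1)) = (4, -3, -1)

Answer: 4 -3 -1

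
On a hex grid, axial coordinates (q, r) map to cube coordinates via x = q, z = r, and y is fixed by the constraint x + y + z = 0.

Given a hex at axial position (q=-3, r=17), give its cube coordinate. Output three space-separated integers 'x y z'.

Answer: -3 -14 17

Derivation:
x = q = -3
z = r = 17
y = -x - z = -(-3) - (17) = -14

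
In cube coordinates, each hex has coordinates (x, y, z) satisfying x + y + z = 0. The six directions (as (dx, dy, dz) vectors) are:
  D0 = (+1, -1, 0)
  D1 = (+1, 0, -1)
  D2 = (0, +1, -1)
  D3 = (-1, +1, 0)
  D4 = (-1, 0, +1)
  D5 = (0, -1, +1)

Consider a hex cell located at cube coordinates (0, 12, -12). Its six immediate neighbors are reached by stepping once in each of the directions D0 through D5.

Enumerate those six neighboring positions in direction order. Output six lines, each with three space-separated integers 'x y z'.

Center: (0, 12, -12). Add each direction:
  D0: (0, 12, -12) + (1, -1, 0) = (1, 11, -12)
  D1: (0, 12, -12) + (1, 0, -1) = (1, 12, -13)
  D2: (0, 12, -12) + (0, 1, -1) = (0, 13, -13)
  D3: (0, 12, -12) + (-1, 1, 0) = (-1, 13, -12)
  D4: (0, 12, -12) + (-1, 0, 1) = (-1, 12, -11)
  D5: (0, 12, -12) + (0, -1, 1) = (0, 11, -11)

Answer: 1 11 -12
1 12 -13
0 13 -13
-1 13 -12
-1 12 -11
0 11 -11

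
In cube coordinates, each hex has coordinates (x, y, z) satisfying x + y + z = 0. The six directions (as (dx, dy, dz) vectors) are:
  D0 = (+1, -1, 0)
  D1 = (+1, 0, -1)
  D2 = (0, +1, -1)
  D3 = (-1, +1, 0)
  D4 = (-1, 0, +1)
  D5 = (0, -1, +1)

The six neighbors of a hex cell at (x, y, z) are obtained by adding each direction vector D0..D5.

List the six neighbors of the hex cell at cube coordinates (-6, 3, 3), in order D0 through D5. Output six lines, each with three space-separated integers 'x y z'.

Answer: -5 2 3
-5 3 2
-6 4 2
-7 4 3
-7 3 4
-6 2 4

Derivation:
Center: (-6, 3, 3). Add each direction:
  D0: (-6, 3, 3) + (1, -1, 0) = (-5, 2, 3)
  D1: (-6, 3, 3) + (1, 0, -1) = (-5, 3, 2)
  D2: (-6, 3, 3) + (0, 1, -1) = (-6, 4, 2)
  D3: (-6, 3, 3) + (-1, 1, 0) = (-7, 4, 3)
  D4: (-6, 3, 3) + (-1, 0, 1) = (-7, 3, 4)
  D5: (-6, 3, 3) + (0, -1, 1) = (-6, 2, 4)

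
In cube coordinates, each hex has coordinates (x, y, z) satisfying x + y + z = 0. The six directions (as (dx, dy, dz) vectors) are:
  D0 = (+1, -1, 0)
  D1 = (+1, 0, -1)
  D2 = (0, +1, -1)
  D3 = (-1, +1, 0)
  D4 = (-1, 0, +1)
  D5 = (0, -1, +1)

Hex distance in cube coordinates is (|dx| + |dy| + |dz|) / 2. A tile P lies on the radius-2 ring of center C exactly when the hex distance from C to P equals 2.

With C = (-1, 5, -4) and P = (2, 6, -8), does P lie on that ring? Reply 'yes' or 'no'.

Answer: no

Derivation:
|px - cx| = |2 - (-1)| = 3
|py - cy| = |6 - 5| = 1
|pz - cz| = |-8 - (-4)| = 4
distance = (3+1+4)/2 = 8/2 = 4
radius = 2; distance != radius -> no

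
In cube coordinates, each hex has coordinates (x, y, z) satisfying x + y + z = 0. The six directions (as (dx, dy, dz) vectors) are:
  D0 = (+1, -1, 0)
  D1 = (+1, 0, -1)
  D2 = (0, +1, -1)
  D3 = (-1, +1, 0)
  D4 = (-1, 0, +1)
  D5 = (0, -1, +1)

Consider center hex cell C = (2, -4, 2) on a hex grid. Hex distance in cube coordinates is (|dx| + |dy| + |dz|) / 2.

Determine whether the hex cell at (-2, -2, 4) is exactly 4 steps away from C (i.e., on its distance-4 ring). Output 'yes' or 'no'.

Answer: yes

Derivation:
|px - cx| = |-2 - 2| = 4
|py - cy| = |-2 - (-4)| = 2
|pz - cz| = |4 - 2| = 2
distance = (4+2+2)/2 = 8/2 = 4
radius = 4; distance == radius -> yes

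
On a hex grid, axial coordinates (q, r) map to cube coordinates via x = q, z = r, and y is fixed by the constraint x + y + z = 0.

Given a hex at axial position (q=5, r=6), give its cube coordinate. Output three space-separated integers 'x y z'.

Answer: 5 -11 6

Derivation:
x = q = 5
z = r = 6
y = -x - z = -(5) - (6) = -11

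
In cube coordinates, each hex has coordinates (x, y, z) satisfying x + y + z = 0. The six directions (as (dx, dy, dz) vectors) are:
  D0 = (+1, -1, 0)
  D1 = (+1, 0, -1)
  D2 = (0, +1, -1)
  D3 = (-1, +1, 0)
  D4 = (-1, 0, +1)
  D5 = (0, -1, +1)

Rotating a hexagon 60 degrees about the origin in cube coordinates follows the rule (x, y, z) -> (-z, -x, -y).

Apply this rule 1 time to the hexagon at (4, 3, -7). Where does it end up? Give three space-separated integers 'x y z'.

Answer: 7 -4 -3

Derivation:
Start: (4, 3, -7)
Step 1: (4, 3, -7) -> (-(-7), -(4), -(3)) = (7, -4, -3)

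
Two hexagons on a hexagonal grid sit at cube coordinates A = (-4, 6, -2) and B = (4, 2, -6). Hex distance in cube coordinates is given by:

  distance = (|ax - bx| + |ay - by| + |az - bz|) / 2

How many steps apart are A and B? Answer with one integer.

Answer: 8

Derivation:
|ax - bx| = |-4 - 4| = 8
|ay - by| = |6 - 2| = 4
|az - bz| = |-2 - (-6)| = 4
distance = (8 + 4 + 4) / 2 = 16 / 2 = 8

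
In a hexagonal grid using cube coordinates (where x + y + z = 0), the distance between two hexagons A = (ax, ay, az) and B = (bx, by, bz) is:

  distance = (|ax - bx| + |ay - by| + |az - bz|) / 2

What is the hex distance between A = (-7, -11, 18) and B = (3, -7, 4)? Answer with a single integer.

|ax - bx| = |-7 - 3| = 10
|ay - by| = |-11 - (-7)| = 4
|az - bz| = |18 - 4| = 14
distance = (10 + 4 + 14) / 2 = 28 / 2 = 14

Answer: 14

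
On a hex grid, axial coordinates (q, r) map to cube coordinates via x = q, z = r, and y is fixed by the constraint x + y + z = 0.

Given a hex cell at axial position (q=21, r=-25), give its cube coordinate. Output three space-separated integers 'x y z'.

Answer: 21 4 -25

Derivation:
x = q = 21
z = r = -25
y = -x - z = -(21) - (-25) = 4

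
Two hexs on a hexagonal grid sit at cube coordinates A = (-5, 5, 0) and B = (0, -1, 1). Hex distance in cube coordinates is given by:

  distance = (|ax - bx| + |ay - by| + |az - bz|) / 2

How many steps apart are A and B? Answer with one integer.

|ax - bx| = |-5 - 0| = 5
|ay - by| = |5 - (-1)| = 6
|az - bz| = |0 - 1| = 1
distance = (5 + 6 + 1) / 2 = 12 / 2 = 6

Answer: 6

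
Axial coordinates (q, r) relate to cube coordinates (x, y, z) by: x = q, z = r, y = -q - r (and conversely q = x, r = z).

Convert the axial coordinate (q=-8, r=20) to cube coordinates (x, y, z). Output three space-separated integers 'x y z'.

x = q = -8
z = r = 20
y = -x - z = -(-8) - (20) = -12

Answer: -8 -12 20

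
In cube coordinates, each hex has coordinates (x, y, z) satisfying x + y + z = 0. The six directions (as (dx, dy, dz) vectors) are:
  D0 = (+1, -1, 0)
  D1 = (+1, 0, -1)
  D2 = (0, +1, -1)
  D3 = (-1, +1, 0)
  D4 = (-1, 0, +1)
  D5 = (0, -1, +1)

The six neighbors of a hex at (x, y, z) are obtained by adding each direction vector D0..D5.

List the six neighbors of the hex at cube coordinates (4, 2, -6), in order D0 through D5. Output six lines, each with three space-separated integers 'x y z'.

Answer: 5 1 -6
5 2 -7
4 3 -7
3 3 -6
3 2 -5
4 1 -5

Derivation:
Center: (4, 2, -6). Add each direction:
  D0: (4, 2, -6) + (1, -1, 0) = (5, 1, -6)
  D1: (4, 2, -6) + (1, 0, -1) = (5, 2, -7)
  D2: (4, 2, -6) + (0, 1, -1) = (4, 3, -7)
  D3: (4, 2, -6) + (-1, 1, 0) = (3, 3, -6)
  D4: (4, 2, -6) + (-1, 0, 1) = (3, 2, -5)
  D5: (4, 2, -6) + (0, -1, 1) = (4, 1, -5)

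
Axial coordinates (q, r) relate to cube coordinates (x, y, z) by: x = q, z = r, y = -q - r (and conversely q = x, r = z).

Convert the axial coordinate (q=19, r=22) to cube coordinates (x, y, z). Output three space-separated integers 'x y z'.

Answer: 19 -41 22

Derivation:
x = q = 19
z = r = 22
y = -x - z = -(19) - (22) = -41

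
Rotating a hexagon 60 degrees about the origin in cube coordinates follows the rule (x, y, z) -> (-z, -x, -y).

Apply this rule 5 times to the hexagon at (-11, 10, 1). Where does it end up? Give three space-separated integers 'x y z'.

Answer: -10 -1 11

Derivation:
Start: (-11, 10, 1)
Step 1: (-11, 10, 1) -> (-(1), -(-11), -(10)) = (-1, 11, -10)
Step 2: (-1, 11, -10) -> (-(-10), -(-1), -(11)) = (10, 1, -11)
Step 3: (10, 1, -11) -> (-(-11), -(10), -(1)) = (11, -10, -1)
Step 4: (11, -10, -1) -> (-(-1), -(11), -(-10)) = (1, -11, 10)
Step 5: (1, -11, 10) -> (-(10), -(1), -(-11)) = (-10, -1, 11)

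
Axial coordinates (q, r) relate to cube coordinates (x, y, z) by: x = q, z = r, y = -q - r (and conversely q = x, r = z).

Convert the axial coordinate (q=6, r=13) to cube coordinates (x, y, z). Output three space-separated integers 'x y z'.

Answer: 6 -19 13

Derivation:
x = q = 6
z = r = 13
y = -x - z = -(6) - (13) = -19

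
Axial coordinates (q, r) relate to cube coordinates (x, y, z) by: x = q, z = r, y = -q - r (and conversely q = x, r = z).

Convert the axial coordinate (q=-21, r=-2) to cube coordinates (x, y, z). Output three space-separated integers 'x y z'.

x = q = -21
z = r = -2
y = -x - z = -(-21) - (-2) = 23

Answer: -21 23 -2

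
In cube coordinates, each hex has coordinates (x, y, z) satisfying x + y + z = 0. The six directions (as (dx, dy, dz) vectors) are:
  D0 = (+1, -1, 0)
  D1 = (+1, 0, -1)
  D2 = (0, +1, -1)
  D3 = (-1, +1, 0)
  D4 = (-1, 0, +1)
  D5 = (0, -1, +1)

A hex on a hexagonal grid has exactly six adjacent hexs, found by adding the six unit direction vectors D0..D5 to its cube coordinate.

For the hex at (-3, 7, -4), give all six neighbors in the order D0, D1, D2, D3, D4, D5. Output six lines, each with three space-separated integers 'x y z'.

Center: (-3, 7, -4). Add each direction:
  D0: (-3, 7, -4) + (1, -1, 0) = (-2, 6, -4)
  D1: (-3, 7, -4) + (1, 0, -1) = (-2, 7, -5)
  D2: (-3, 7, -4) + (0, 1, -1) = (-3, 8, -5)
  D3: (-3, 7, -4) + (-1, 1, 0) = (-4, 8, -4)
  D4: (-3, 7, -4) + (-1, 0, 1) = (-4, 7, -3)
  D5: (-3, 7, -4) + (0, -1, 1) = (-3, 6, -3)

Answer: -2 6 -4
-2 7 -5
-3 8 -5
-4 8 -4
-4 7 -3
-3 6 -3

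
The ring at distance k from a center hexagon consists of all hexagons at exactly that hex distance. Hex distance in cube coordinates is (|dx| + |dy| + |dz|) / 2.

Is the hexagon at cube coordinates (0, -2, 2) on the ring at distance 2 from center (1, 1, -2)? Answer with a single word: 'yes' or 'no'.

Answer: no

Derivation:
|px - cx| = |0 - 1| = 1
|py - cy| = |-2 - 1| = 3
|pz - cz| = |2 - (-2)| = 4
distance = (1+3+4)/2 = 8/2 = 4
radius = 2; distance != radius -> no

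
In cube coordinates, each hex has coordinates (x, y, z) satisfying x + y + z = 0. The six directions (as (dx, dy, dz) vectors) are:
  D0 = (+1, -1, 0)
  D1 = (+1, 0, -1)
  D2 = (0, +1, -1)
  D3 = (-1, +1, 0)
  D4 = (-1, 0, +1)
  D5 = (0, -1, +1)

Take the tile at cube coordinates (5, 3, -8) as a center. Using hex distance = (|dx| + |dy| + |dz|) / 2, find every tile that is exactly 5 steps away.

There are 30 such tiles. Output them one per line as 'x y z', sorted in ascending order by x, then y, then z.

Walk ring at distance 5 from (5, 3, -8):
Start at center + D4*5 = (0, 3, -3)
  hex 0: (0, 3, -3)
  hex 1: (1, 2, -3)
  hex 2: (2, 1, -3)
  hex 3: (3, 0, -3)
  hex 4: (4, -1, -3)
  hex 5: (5, -2, -3)
  hex 6: (6, -2, -4)
  hex 7: (7, -2, -5)
  hex 8: (8, -2, -6)
  hex 9: (9, -2, -7)
  hex 10: (10, -2, -8)
  hex 11: (10, -1, -9)
  hex 12: (10, 0, -10)
  hex 13: (10, 1, -11)
  hex 14: (10, 2, -12)
  hex 15: (10, 3, -13)
  hex 16: (9, 4, -13)
  hex 17: (8, 5, -13)
  hex 18: (7, 6, -13)
  hex 19: (6, 7, -13)
  hex 20: (5, 8, -13)
  hex 21: (4, 8, -12)
  hex 22: (3, 8, -11)
  hex 23: (2, 8, -10)
  hex 24: (1, 8, -9)
  hex 25: (0, 8, -8)
  hex 26: (0, 7, -7)
  hex 27: (0, 6, -6)
  hex 28: (0, 5, -5)
  hex 29: (0, 4, -4)
Sorted: 30 hexes.

Answer: 0 3 -3
0 4 -4
0 5 -5
0 6 -6
0 7 -7
0 8 -8
1 2 -3
1 8 -9
2 1 -3
2 8 -10
3 0 -3
3 8 -11
4 -1 -3
4 8 -12
5 -2 -3
5 8 -13
6 -2 -4
6 7 -13
7 -2 -5
7 6 -13
8 -2 -6
8 5 -13
9 -2 -7
9 4 -13
10 -2 -8
10 -1 -9
10 0 -10
10 1 -11
10 2 -12
10 3 -13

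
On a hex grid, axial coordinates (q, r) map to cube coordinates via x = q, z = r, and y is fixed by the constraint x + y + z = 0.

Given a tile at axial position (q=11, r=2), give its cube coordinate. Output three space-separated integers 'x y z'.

Answer: 11 -13 2

Derivation:
x = q = 11
z = r = 2
y = -x - z = -(11) - (2) = -13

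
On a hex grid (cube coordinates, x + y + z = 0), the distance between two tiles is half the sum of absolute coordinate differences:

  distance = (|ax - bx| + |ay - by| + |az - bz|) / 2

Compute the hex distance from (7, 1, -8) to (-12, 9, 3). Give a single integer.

|ax - bx| = |7 - (-12)| = 19
|ay - by| = |1 - 9| = 8
|az - bz| = |-8 - 3| = 11
distance = (19 + 8 + 11) / 2 = 38 / 2 = 19

Answer: 19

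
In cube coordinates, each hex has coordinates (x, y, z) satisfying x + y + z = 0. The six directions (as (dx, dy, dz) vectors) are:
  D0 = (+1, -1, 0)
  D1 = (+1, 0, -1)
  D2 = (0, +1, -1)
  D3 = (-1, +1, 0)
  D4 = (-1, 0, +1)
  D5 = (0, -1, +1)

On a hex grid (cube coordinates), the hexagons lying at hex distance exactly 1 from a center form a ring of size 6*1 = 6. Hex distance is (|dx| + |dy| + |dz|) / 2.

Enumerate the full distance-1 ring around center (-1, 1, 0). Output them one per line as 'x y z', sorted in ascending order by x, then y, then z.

Walk ring at distance 1 from (-1, 1, 0):
Start at center + D4*1 = (-2, 1, 1)
  hex 0: (-2, 1, 1)
  hex 1: (-1, 0, 1)
  hex 2: (0, 0, 0)
  hex 3: (0, 1, -1)
  hex 4: (-1, 2, -1)
  hex 5: (-2, 2, 0)
Sorted: 6 hexes.

Answer: -2 1 1
-2 2 0
-1 0 1
-1 2 -1
0 0 0
0 1 -1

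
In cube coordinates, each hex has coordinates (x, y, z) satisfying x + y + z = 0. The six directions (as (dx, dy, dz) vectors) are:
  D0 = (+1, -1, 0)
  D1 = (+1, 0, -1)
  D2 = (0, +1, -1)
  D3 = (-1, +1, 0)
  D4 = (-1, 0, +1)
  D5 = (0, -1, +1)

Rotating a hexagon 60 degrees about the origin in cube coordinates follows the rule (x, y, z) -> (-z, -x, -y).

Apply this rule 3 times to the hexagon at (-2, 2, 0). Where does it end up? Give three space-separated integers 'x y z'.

Answer: 2 -2 0

Derivation:
Start: (-2, 2, 0)
Step 1: (-2, 2, 0) -> (-(0), -(-2), -(2)) = (0, 2, -2)
Step 2: (0, 2, -2) -> (-(-2), -(0), -(2)) = (2, 0, -2)
Step 3: (2, 0, -2) -> (-(-2), -(2), -(0)) = (2, -2, 0)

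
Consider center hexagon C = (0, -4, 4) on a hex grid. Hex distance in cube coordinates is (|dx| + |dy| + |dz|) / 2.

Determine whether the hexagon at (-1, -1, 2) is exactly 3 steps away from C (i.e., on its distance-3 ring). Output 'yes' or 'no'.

|px - cx| = |-1 - 0| = 1
|py - cy| = |-1 - (-4)| = 3
|pz - cz| = |2 - 4| = 2
distance = (1+3+2)/2 = 6/2 = 3
radius = 3; distance == radius -> yes

Answer: yes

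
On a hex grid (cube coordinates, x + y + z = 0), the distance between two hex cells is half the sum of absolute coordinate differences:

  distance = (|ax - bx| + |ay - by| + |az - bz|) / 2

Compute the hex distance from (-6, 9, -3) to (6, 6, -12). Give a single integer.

|ax - bx| = |-6 - 6| = 12
|ay - by| = |9 - 6| = 3
|az - bz| = |-3 - (-12)| = 9
distance = (12 + 3 + 9) / 2 = 24 / 2 = 12

Answer: 12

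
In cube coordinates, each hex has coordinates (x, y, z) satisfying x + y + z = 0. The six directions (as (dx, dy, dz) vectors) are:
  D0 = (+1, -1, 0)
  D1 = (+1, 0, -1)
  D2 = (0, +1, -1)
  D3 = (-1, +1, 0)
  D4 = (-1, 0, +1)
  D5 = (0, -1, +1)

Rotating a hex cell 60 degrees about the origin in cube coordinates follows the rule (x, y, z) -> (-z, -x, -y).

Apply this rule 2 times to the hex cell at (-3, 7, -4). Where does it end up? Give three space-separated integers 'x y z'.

Start: (-3, 7, -4)
Step 1: (-3, 7, -4) -> (-(-4), -(-3), -(7)) = (4, 3, -7)
Step 2: (4, 3, -7) -> (-(-7), -(4), -(3)) = (7, -4, -3)

Answer: 7 -4 -3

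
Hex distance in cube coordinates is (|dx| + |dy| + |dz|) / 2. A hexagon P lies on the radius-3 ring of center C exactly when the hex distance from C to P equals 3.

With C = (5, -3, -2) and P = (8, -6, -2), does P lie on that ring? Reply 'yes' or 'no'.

|px - cx| = |8 - 5| = 3
|py - cy| = |-6 - (-3)| = 3
|pz - cz| = |-2 - (-2)| = 0
distance = (3+3+0)/2 = 6/2 = 3
radius = 3; distance == radius -> yes

Answer: yes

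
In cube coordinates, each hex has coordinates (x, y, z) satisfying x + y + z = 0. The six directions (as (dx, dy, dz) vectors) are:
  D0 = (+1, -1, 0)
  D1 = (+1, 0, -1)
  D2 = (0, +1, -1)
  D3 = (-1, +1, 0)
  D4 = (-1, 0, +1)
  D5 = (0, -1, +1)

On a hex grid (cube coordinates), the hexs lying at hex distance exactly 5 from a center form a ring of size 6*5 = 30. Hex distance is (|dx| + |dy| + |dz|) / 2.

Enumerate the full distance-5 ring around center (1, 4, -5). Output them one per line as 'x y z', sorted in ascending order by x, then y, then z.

Walk ring at distance 5 from (1, 4, -5):
Start at center + D4*5 = (-4, 4, 0)
  hex 0: (-4, 4, 0)
  hex 1: (-3, 3, 0)
  hex 2: (-2, 2, 0)
  hex 3: (-1, 1, 0)
  hex 4: (0, 0, 0)
  hex 5: (1, -1, 0)
  hex 6: (2, -1, -1)
  hex 7: (3, -1, -2)
  hex 8: (4, -1, -3)
  hex 9: (5, -1, -4)
  hex 10: (6, -1, -5)
  hex 11: (6, 0, -6)
  hex 12: (6, 1, -7)
  hex 13: (6, 2, -8)
  hex 14: (6, 3, -9)
  hex 15: (6, 4, -10)
  hex 16: (5, 5, -10)
  hex 17: (4, 6, -10)
  hex 18: (3, 7, -10)
  hex 19: (2, 8, -10)
  hex 20: (1, 9, -10)
  hex 21: (0, 9, -9)
  hex 22: (-1, 9, -8)
  hex 23: (-2, 9, -7)
  hex 24: (-3, 9, -6)
  hex 25: (-4, 9, -5)
  hex 26: (-4, 8, -4)
  hex 27: (-4, 7, -3)
  hex 28: (-4, 6, -2)
  hex 29: (-4, 5, -1)
Sorted: 30 hexes.

Answer: -4 4 0
-4 5 -1
-4 6 -2
-4 7 -3
-4 8 -4
-4 9 -5
-3 3 0
-3 9 -6
-2 2 0
-2 9 -7
-1 1 0
-1 9 -8
0 0 0
0 9 -9
1 -1 0
1 9 -10
2 -1 -1
2 8 -10
3 -1 -2
3 7 -10
4 -1 -3
4 6 -10
5 -1 -4
5 5 -10
6 -1 -5
6 0 -6
6 1 -7
6 2 -8
6 3 -9
6 4 -10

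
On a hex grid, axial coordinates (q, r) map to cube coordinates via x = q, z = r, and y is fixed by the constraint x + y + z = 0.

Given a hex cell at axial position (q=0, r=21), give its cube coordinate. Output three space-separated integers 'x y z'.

x = q = 0
z = r = 21
y = -x - z = -(0) - (21) = -21

Answer: 0 -21 21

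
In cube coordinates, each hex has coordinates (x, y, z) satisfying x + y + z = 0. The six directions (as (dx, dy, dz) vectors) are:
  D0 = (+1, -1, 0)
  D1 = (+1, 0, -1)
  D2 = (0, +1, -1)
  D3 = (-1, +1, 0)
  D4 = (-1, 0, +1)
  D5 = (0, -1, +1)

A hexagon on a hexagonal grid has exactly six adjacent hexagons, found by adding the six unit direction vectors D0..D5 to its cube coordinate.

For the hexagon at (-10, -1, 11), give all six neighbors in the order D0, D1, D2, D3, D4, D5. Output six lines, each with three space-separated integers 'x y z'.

Center: (-10, -1, 11). Add each direction:
  D0: (-10, -1, 11) + (1, -1, 0) = (-9, -2, 11)
  D1: (-10, -1, 11) + (1, 0, -1) = (-9, -1, 10)
  D2: (-10, -1, 11) + (0, 1, -1) = (-10, 0, 10)
  D3: (-10, -1, 11) + (-1, 1, 0) = (-11, 0, 11)
  D4: (-10, -1, 11) + (-1, 0, 1) = (-11, -1, 12)
  D5: (-10, -1, 11) + (0, -1, 1) = (-10, -2, 12)

Answer: -9 -2 11
-9 -1 10
-10 0 10
-11 0 11
-11 -1 12
-10 -2 12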